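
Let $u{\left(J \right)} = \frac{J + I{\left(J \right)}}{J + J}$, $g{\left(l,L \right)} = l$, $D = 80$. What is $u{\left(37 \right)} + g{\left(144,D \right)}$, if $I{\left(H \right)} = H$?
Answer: $145$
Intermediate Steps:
$u{\left(J \right)} = 1$ ($u{\left(J \right)} = \frac{J + J}{J + J} = \frac{2 J}{2 J} = 2 J \frac{1}{2 J} = 1$)
$u{\left(37 \right)} + g{\left(144,D \right)} = 1 + 144 = 145$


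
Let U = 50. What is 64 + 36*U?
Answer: 1864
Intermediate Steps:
64 + 36*U = 64 + 36*50 = 64 + 1800 = 1864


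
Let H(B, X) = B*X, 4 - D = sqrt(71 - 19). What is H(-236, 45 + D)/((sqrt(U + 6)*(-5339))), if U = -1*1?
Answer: -472*sqrt(65)/26695 + 11564*sqrt(5)/26695 ≈ 0.82609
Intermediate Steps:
U = -1
D = 4 - 2*sqrt(13) (D = 4 - sqrt(71 - 19) = 4 - sqrt(52) = 4 - 2*sqrt(13) ≈ -3.2111)
H(-236, 45 + D)/((sqrt(U + 6)*(-5339))) = (-236*(45 + (4 - 2*sqrt(13))))/((sqrt(-1 + 6)*(-5339))) = (-236*(49 - 2*sqrt(13)))/((sqrt(5)*(-5339))) = (-11564 + 472*sqrt(13))/((-5339*sqrt(5))) = (-11564 + 472*sqrt(13))*(-sqrt(5)/26695) = -sqrt(5)*(-11564 + 472*sqrt(13))/26695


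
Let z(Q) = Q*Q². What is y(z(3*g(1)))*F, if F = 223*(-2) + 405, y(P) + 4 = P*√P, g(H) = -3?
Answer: 164 + 807003*I ≈ 164.0 + 8.07e+5*I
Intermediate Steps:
z(Q) = Q³
y(P) = -4 + P^(3/2) (y(P) = -4 + P*√P = -4 + P^(3/2))
F = -41 (F = -446 + 405 = -41)
y(z(3*g(1)))*F = (-4 + ((3*(-3))³)^(3/2))*(-41) = (-4 + ((-9)³)^(3/2))*(-41) = (-4 + (-729)^(3/2))*(-41) = (-4 - 19683*I)*(-41) = 164 + 807003*I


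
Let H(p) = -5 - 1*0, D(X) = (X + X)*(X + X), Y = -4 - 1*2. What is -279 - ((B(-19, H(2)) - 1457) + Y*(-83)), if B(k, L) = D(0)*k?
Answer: 680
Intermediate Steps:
Y = -6 (Y = -4 - 2 = -6)
D(X) = 4*X² (D(X) = (2*X)*(2*X) = 4*X²)
H(p) = -5 (H(p) = -5 + 0 = -5)
B(k, L) = 0 (B(k, L) = (4*0²)*k = (4*0)*k = 0*k = 0)
-279 - ((B(-19, H(2)) - 1457) + Y*(-83)) = -279 - ((0 - 1457) - 6*(-83)) = -279 - (-1457 + 498) = -279 - 1*(-959) = -279 + 959 = 680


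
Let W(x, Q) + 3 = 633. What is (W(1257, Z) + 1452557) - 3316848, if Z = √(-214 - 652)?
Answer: -1863661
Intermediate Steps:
Z = I*√866 (Z = √(-866) = I*√866 ≈ 29.428*I)
W(x, Q) = 630 (W(x, Q) = -3 + 633 = 630)
(W(1257, Z) + 1452557) - 3316848 = (630 + 1452557) - 3316848 = 1453187 - 3316848 = -1863661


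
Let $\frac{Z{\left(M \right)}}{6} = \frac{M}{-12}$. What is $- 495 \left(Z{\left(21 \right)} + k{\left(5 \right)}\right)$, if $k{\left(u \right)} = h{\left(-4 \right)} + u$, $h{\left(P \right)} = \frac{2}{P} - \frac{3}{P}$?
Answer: $\frac{10395}{4} \approx 2598.8$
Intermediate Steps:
$h{\left(P \right)} = - \frac{1}{P}$
$Z{\left(M \right)} = - \frac{M}{2}$ ($Z{\left(M \right)} = 6 \frac{M}{-12} = 6 M \left(- \frac{1}{12}\right) = 6 \left(- \frac{M}{12}\right) = - \frac{M}{2}$)
$k{\left(u \right)} = \frac{1}{4} + u$ ($k{\left(u \right)} = - \frac{1}{-4} + u = \left(-1\right) \left(- \frac{1}{4}\right) + u = \frac{1}{4} + u$)
$- 495 \left(Z{\left(21 \right)} + k{\left(5 \right)}\right) = - 495 \left(\left(- \frac{1}{2}\right) 21 + \left(\frac{1}{4} + 5\right)\right) = - 495 \left(- \frac{21}{2} + \frac{21}{4}\right) = \left(-495\right) \left(- \frac{21}{4}\right) = \frac{10395}{4}$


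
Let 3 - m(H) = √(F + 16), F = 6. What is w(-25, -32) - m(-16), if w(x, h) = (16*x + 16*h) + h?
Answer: -947 + √22 ≈ -942.31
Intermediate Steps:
m(H) = 3 - √22 (m(H) = 3 - √(6 + 16) = 3 - √22)
w(x, h) = 16*x + 17*h (w(x, h) = (16*h + 16*x) + h = 16*x + 17*h)
w(-25, -32) - m(-16) = (16*(-25) + 17*(-32)) - (3 - √22) = (-400 - 544) + (-3 + √22) = -944 + (-3 + √22) = -947 + √22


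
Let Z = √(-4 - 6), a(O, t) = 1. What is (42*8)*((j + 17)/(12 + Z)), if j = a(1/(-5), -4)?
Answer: 5184/11 - 432*I*√10/11 ≈ 471.27 - 124.19*I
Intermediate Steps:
j = 1
Z = I*√10 (Z = √(-10) = I*√10 ≈ 3.1623*I)
(42*8)*((j + 17)/(12 + Z)) = (42*8)*((1 + 17)/(12 + I*√10)) = 336*(18/(12 + I*√10)) = 6048/(12 + I*√10)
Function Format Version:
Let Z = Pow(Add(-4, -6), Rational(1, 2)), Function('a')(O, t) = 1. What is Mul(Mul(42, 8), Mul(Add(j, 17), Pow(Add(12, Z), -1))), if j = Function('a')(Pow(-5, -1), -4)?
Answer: Add(Rational(5184, 11), Mul(Rational(-432, 11), I, Pow(10, Rational(1, 2)))) ≈ Add(471.27, Mul(-124.19, I))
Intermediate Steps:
j = 1
Z = Mul(I, Pow(10, Rational(1, 2))) (Z = Pow(-10, Rational(1, 2)) = Mul(I, Pow(10, Rational(1, 2))) ≈ Mul(3.1623, I))
Mul(Mul(42, 8), Mul(Add(j, 17), Pow(Add(12, Z), -1))) = Mul(Mul(42, 8), Mul(Add(1, 17), Pow(Add(12, Mul(I, Pow(10, Rational(1, 2)))), -1))) = Mul(336, Mul(18, Pow(Add(12, Mul(I, Pow(10, Rational(1, 2)))), -1))) = Mul(6048, Pow(Add(12, Mul(I, Pow(10, Rational(1, 2)))), -1))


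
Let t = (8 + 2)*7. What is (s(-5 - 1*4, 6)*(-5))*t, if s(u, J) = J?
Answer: -2100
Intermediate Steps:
t = 70 (t = 10*7 = 70)
(s(-5 - 1*4, 6)*(-5))*t = (6*(-5))*70 = -30*70 = -2100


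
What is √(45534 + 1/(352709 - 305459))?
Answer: √451811115210/3150 ≈ 213.39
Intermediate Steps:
√(45534 + 1/(352709 - 305459)) = √(45534 + 1/47250) = √(2151481501/47250) = √451811115210/3150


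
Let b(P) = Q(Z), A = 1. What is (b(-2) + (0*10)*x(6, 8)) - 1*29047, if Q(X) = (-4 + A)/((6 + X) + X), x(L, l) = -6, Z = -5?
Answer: -116185/4 ≈ -29046.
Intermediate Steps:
Q(X) = -3/(6 + 2*X) (Q(X) = (-4 + 1)/((6 + X) + X) = -3/(6 + 2*X))
b(P) = 3/4 (b(P) = -3/(6 + 2*(-5)) = -3/(6 - 10) = -3/(-4) = -3*(-1/4) = 3/4)
(b(-2) + (0*10)*x(6, 8)) - 1*29047 = (3/4 + (0*10)*(-6)) - 1*29047 = (3/4 + 0*(-6)) - 29047 = (3/4 + 0) - 29047 = 3/4 - 29047 = -116185/4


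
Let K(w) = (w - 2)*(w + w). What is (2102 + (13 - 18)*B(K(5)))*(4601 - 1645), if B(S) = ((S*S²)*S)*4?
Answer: -47880986488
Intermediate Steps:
K(w) = 2*w*(-2 + w) (K(w) = (-2 + w)*(2*w) = 2*w*(-2 + w))
B(S) = 4*S⁴ (B(S) = (S³*S)*4 = S⁴*4 = 4*S⁴)
(2102 + (13 - 18)*B(K(5)))*(4601 - 1645) = (2102 + (13 - 18)*(4*(2*5*(-2 + 5))⁴))*(4601 - 1645) = (2102 - 20*(2*5*3)⁴)*2956 = (2102 - 20*30⁴)*2956 = (2102 - 20*810000)*2956 = (2102 - 5*3240000)*2956 = (2102 - 16200000)*2956 = -16197898*2956 = -47880986488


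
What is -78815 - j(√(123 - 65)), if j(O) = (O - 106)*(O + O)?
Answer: -78931 + 212*√58 ≈ -77317.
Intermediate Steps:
j(O) = 2*O*(-106 + O) (j(O) = (-106 + O)*(2*O) = 2*O*(-106 + O))
-78815 - j(√(123 - 65)) = -78815 - 2*√(123 - 65)*(-106 + √(123 - 65)) = -78815 - 2*√58*(-106 + √58)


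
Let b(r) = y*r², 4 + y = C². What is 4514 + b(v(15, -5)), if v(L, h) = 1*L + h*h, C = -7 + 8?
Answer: -286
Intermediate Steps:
C = 1
v(L, h) = L + h²
y = -3 (y = -4 + 1² = -4 + 1 = -3)
b(r) = -3*r²
4514 + b(v(15, -5)) = 4514 - 3*(15 + (-5)²)² = 4514 - 3*(15 + 25)² = 4514 - 3*40² = 4514 - 3*1600 = 4514 - 4800 = -286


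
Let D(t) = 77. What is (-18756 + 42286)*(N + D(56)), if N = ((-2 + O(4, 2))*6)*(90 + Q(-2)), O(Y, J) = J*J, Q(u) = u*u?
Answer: 28353650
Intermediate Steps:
Q(u) = u**2
O(Y, J) = J**2
N = 1128 (N = ((-2 + 2**2)*6)*(90 + (-2)**2) = ((-2 + 4)*6)*(90 + 4) = (2*6)*94 = 12*94 = 1128)
(-18756 + 42286)*(N + D(56)) = (-18756 + 42286)*(1128 + 77) = 23530*1205 = 28353650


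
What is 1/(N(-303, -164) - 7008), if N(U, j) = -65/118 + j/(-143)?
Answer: -16874/118242935 ≈ -0.00014271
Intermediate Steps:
N(U, j) = -65/118 - j/143 (N(U, j) = -65*1/118 + j*(-1/143) = -65/118 - j/143)
1/(N(-303, -164) - 7008) = 1/((-65/118 - 1/143*(-164)) - 7008) = 1/((-65/118 + 164/143) - 7008) = 1/(10057/16874 - 7008) = 1/(-118242935/16874) = -16874/118242935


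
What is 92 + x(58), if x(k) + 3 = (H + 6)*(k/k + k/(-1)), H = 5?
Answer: -538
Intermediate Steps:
x(k) = 8 - 11*k (x(k) = -3 + (5 + 6)*(k/k + k/(-1)) = -3 + 11*(1 + k*(-1)) = -3 + 11*(1 - k) = -3 + (11 - 11*k) = 8 - 11*k)
92 + x(58) = 92 + (8 - 11*58) = 92 + (8 - 638) = 92 - 630 = -538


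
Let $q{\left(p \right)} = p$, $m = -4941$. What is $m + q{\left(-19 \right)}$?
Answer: $-4960$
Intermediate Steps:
$m + q{\left(-19 \right)} = -4941 - 19 = -4960$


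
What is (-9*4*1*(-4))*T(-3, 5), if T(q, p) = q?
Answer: -432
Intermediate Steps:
(-9*4*1*(-4))*T(-3, 5) = -9*4*1*(-4)*(-3) = -36*(-4)*(-3) = -9*(-16)*(-3) = 144*(-3) = -432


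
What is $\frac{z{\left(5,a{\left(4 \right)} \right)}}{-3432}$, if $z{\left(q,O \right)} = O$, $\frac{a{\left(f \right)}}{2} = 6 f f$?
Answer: $- \frac{8}{143} \approx -0.055944$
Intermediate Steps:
$a{\left(f \right)} = 12 f^{2}$ ($a{\left(f \right)} = 2 \cdot 6 f f = 2 \cdot 6 f^{2} = 12 f^{2}$)
$\frac{z{\left(5,a{\left(4 \right)} \right)}}{-3432} = \frac{12 \cdot 4^{2}}{-3432} = 12 \cdot 16 \left(- \frac{1}{3432}\right) = 192 \left(- \frac{1}{3432}\right) = - \frac{8}{143}$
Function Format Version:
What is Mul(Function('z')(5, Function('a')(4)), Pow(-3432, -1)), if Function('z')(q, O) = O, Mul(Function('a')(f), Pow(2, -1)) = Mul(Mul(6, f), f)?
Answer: Rational(-8, 143) ≈ -0.055944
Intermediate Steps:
Function('a')(f) = Mul(12, Pow(f, 2)) (Function('a')(f) = Mul(2, Mul(Mul(6, f), f)) = Mul(2, Mul(6, Pow(f, 2))) = Mul(12, Pow(f, 2)))
Mul(Function('z')(5, Function('a')(4)), Pow(-3432, -1)) = Mul(Mul(12, Pow(4, 2)), Pow(-3432, -1)) = Mul(Mul(12, 16), Rational(-1, 3432)) = Mul(192, Rational(-1, 3432)) = Rational(-8, 143)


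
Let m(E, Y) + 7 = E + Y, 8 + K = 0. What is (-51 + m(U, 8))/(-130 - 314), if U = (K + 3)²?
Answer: 25/444 ≈ 0.056306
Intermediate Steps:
K = -8 (K = -8 + 0 = -8)
U = 25 (U = (-8 + 3)² = (-5)² = 25)
m(E, Y) = -7 + E + Y (m(E, Y) = -7 + (E + Y) = -7 + E + Y)
(-51 + m(U, 8))/(-130 - 314) = (-51 + (-7 + 25 + 8))/(-130 - 314) = (-51 + 26)/(-444) = -25*(-1/444) = 25/444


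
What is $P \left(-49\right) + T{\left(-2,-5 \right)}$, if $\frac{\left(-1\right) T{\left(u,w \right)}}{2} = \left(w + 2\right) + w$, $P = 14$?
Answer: $-670$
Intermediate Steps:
$T{\left(u,w \right)} = -4 - 4 w$ ($T{\left(u,w \right)} = - 2 \left(\left(w + 2\right) + w\right) = - 2 \left(\left(2 + w\right) + w\right) = - 2 \left(2 + 2 w\right) = -4 - 4 w$)
$P \left(-49\right) + T{\left(-2,-5 \right)} = 14 \left(-49\right) - -16 = -686 + \left(-4 + 20\right) = -686 + 16 = -670$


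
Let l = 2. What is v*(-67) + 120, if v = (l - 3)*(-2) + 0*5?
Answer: -14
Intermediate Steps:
v = 2 (v = (2 - 3)*(-2) + 0*5 = -1*(-2) + 0 = 2 + 0 = 2)
v*(-67) + 120 = 2*(-67) + 120 = -134 + 120 = -14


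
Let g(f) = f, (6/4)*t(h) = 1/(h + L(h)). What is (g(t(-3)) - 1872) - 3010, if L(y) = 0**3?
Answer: -43940/9 ≈ -4882.2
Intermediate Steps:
L(y) = 0
t(h) = 2/(3*h) (t(h) = 2/(3*(h + 0)) = 2/(3*h))
(g(t(-3)) - 1872) - 3010 = ((2/3)/(-3) - 1872) - 3010 = ((2/3)*(-1/3) - 1872) - 3010 = (-2/9 - 1872) - 3010 = -16850/9 - 3010 = -43940/9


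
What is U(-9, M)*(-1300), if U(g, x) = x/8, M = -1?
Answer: 325/2 ≈ 162.50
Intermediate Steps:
U(g, x) = x/8 (U(g, x) = x*(1/8) = x/8)
U(-9, M)*(-1300) = ((1/8)*(-1))*(-1300) = -1/8*(-1300) = 325/2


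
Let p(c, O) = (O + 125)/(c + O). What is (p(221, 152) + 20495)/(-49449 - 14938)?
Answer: -7644912/24016351 ≈ -0.31832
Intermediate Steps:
p(c, O) = (125 + O)/(O + c)
(p(221, 152) + 20495)/(-49449 - 14938) = ((125 + 152)/(152 + 221) + 20495)/(-49449 - 14938) = (277/373 + 20495)/(-64387) = ((1/373)*277 + 20495)*(-1/64387) = (277/373 + 20495)*(-1/64387) = (7644912/373)*(-1/64387) = -7644912/24016351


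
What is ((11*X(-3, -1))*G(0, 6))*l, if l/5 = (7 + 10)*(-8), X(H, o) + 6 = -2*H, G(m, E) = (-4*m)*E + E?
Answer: 0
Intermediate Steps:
G(m, E) = E - 4*E*m (G(m, E) = -4*E*m + E = E - 4*E*m)
X(H, o) = -6 - 2*H
l = -680 (l = 5*((7 + 10)*(-8)) = 5*(17*(-8)) = 5*(-136) = -680)
((11*X(-3, -1))*G(0, 6))*l = ((11*(-6 - 2*(-3)))*(6*(1 - 4*0)))*(-680) = ((11*(-6 + 6))*(6*(1 + 0)))*(-680) = ((11*0)*(6*1))*(-680) = (0*6)*(-680) = 0*(-680) = 0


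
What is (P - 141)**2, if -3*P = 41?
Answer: 215296/9 ≈ 23922.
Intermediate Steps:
P = -41/3 (P = -1/3*41 = -41/3 ≈ -13.667)
(P - 141)**2 = (-41/3 - 141)**2 = (-464/3)**2 = 215296/9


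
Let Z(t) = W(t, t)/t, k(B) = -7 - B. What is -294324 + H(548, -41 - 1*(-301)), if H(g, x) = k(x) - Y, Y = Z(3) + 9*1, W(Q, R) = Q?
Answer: -294601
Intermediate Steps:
Z(t) = 1 (Z(t) = t/t = 1)
Y = 10 (Y = 1 + 9*1 = 1 + 9 = 10)
H(g, x) = -17 - x (H(g, x) = (-7 - x) - 1*10 = (-7 - x) - 10 = -17 - x)
-294324 + H(548, -41 - 1*(-301)) = -294324 + (-17 - (-41 - 1*(-301))) = -294324 + (-17 - (-41 + 301)) = -294324 + (-17 - 1*260) = -294324 + (-17 - 260) = -294324 - 277 = -294601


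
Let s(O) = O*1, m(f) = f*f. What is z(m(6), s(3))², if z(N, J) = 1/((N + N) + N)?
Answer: 1/11664 ≈ 8.5734e-5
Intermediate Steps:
m(f) = f²
s(O) = O
z(N, J) = 1/(3*N) (z(N, J) = 1/(2*N + N) = 1/(3*N))
z(m(6), s(3))² = (1/(3*(6²)))² = ((⅓)/36)² = ((⅓)*(1/36))² = (1/108)² = 1/11664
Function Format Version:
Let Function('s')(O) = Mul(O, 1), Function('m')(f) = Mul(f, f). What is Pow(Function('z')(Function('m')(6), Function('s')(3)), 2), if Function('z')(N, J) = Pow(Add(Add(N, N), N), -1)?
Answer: Rational(1, 11664) ≈ 8.5734e-5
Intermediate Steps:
Function('m')(f) = Pow(f, 2)
Function('s')(O) = O
Function('z')(N, J) = Mul(Rational(1, 3), Pow(N, -1)) (Function('z')(N, J) = Pow(Add(Mul(2, N), N), -1) = Pow(Mul(3, N), -1) = Mul(Rational(1, 3), Pow(N, -1)))
Pow(Function('z')(Function('m')(6), Function('s')(3)), 2) = Pow(Mul(Rational(1, 3), Pow(Pow(6, 2), -1)), 2) = Pow(Mul(Rational(1, 3), Pow(36, -1)), 2) = Pow(Mul(Rational(1, 3), Rational(1, 36)), 2) = Pow(Rational(1, 108), 2) = Rational(1, 11664)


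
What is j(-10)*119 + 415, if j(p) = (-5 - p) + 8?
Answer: 1962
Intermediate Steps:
j(p) = 3 - p
j(-10)*119 + 415 = (3 - 1*(-10))*119 + 415 = (3 + 10)*119 + 415 = 13*119 + 415 = 1547 + 415 = 1962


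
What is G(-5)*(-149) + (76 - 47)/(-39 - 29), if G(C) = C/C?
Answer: -10161/68 ≈ -149.43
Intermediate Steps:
G(C) = 1
G(-5)*(-149) + (76 - 47)/(-39 - 29) = 1*(-149) + (76 - 47)/(-39 - 29) = -149 + 29/(-68) = -149 + 29*(-1/68) = -149 - 29/68 = -10161/68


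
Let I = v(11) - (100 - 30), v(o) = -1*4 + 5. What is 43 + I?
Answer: -26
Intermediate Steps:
v(o) = 1 (v(o) = -4 + 5 = 1)
I = -69 (I = 1 - (100 - 30) = 1 - 1*70 = 1 - 70 = -69)
43 + I = 43 - 69 = -26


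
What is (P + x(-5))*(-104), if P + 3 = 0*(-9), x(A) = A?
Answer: 832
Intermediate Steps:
P = -3 (P = -3 + 0*(-9) = -3 + 0 = -3)
(P + x(-5))*(-104) = (-3 - 5)*(-104) = -8*(-104) = 832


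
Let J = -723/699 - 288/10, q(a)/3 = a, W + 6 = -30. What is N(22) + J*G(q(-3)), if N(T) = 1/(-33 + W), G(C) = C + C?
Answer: 43167029/80385 ≈ 537.00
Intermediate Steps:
W = -36 (W = -6 - 30 = -36)
q(a) = 3*a
J = -34757/1165 (J = -723*1/699 - 288*⅒ = -241/233 - 144/5 = -34757/1165 ≈ -29.834)
G(C) = 2*C
N(T) = -1/69 (N(T) = 1/(-33 - 36) = 1/(-69) = -1/69)
N(22) + J*G(q(-3)) = -1/69 - 69514*3*(-3)/1165 = -1/69 - 69514*(-9)/1165 = -1/69 - 34757/1165*(-18) = -1/69 + 625626/1165 = 43167029/80385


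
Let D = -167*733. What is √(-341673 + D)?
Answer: 2*I*√116021 ≈ 681.24*I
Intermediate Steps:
D = -122411
√(-341673 + D) = √(-341673 - 122411) = √(-464084) = 2*I*√116021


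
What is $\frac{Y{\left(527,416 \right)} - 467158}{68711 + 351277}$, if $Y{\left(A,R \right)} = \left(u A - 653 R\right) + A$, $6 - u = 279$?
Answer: $- \frac{147025}{69998} \approx -2.1004$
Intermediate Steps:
$u = -273$ ($u = 6 - 279 = -273$)
$Y{\left(A,R \right)} = - 653 R - 272 A$ ($Y{\left(A,R \right)} = \left(- 273 A - 653 R\right) + A = \left(- 653 R - 273 A\right) + A = - 653 R - 272 A$)
$\frac{Y{\left(527,416 \right)} - 467158}{68711 + 351277} = \frac{\left(\left(-653\right) 416 - 143344\right) - 467158}{68711 + 351277} = \frac{\left(-271648 - 143344\right) - 467158}{419988} = \left(-414992 - 467158\right) \frac{1}{419988} = \left(-882150\right) \frac{1}{419988} = - \frac{147025}{69998}$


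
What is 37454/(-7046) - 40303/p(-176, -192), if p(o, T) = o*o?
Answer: -722075021/109128448 ≈ -6.6167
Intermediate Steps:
p(o, T) = o²
37454/(-7046) - 40303/p(-176, -192) = 37454/(-7046) - 40303/((-176)²) = 37454*(-1/7046) - 40303/30976 = -18727/3523 - 40303*1/30976 = -18727/3523 - 40303/30976 = -722075021/109128448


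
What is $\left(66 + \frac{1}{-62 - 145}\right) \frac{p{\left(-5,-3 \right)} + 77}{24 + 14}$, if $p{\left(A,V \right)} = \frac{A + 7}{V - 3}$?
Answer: $\frac{3595}{27} \approx 133.15$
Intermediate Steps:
$p{\left(A,V \right)} = \frac{7 + A}{-3 + V}$
$\left(66 + \frac{1}{-62 - 145}\right) \frac{p{\left(-5,-3 \right)} + 77}{24 + 14} = \left(66 + \frac{1}{-62 - 145}\right) \frac{\frac{7 - 5}{-3 - 3} + 77}{24 + 14} = \left(66 + \frac{1}{-207}\right) \frac{\frac{1}{-6} \cdot 2 + 77}{38} = \left(66 - \frac{1}{207}\right) \left(\left(- \frac{1}{6}\right) 2 + 77\right) \frac{1}{38} = \frac{13661 \left(- \frac{1}{3} + 77\right) \frac{1}{38}}{207} = \frac{13661 \cdot \frac{230}{3} \cdot \frac{1}{38}}{207} = \frac{13661}{207} \cdot \frac{115}{57} = \frac{3595}{27}$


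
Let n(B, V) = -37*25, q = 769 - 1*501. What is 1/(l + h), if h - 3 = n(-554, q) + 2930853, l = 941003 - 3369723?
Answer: 1/501211 ≈ 1.9952e-6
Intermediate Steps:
q = 268 (q = 769 - 501 = 268)
n(B, V) = -925
l = -2428720
h = 2929931 (h = 3 + (-925 + 2930853) = 3 + 2929928 = 2929931)
1/(l + h) = 1/(-2428720 + 2929931) = 1/501211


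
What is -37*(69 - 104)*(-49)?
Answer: -63455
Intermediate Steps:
-37*(69 - 104)*(-49) = -37*(-35)*(-49) = 1295*(-49) = -63455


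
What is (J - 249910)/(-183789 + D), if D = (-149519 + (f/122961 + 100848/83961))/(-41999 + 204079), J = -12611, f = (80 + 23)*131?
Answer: 24404277900194130960/17085339244395229901 ≈ 1.4284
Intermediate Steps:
f = 13493 (f = 103*131 = 13493)
D = -85756107515261/92961240815760 (D = (-149519 + (13493/122961 + 100848/83961))/(-41999 + 204079) = (-149519 + (13493*(1/122961) + 100848*(1/83961)))/162080 = (-149519 + (13493/122961 + 33616/27987))*(1/162080) = (-149519 + 1503695189/1147103169)*(1/162080) = -171512215030522/1147103169*1/162080 = -85756107515261/92961240815760 ≈ -0.92249)
(J - 249910)/(-183789 + D) = (-12611 - 249910)/(-183789 - 85756107515261/92961240815760) = -262521/(-17085339244395229901/92961240815760) = -262521*(-92961240815760/17085339244395229901) = 24404277900194130960/17085339244395229901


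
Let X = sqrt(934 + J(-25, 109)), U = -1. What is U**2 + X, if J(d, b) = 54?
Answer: 1 + 2*sqrt(247) ≈ 32.432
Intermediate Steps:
X = 2*sqrt(247) (X = sqrt(934 + 54) = sqrt(988) = 2*sqrt(247) ≈ 31.432)
U**2 + X = (-1)**2 + 2*sqrt(247) = 1 + 2*sqrt(247)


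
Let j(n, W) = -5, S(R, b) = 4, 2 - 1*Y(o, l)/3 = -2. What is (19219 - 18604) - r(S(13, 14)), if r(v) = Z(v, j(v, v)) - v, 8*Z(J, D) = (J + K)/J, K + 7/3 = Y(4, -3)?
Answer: 59383/96 ≈ 618.57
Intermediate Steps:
Y(o, l) = 12 (Y(o, l) = 6 - 3*(-2) = 6 + 6 = 12)
K = 29/3 (K = -7/3 + 12 = 29/3 ≈ 9.6667)
Z(J, D) = (29/3 + J)/(8*J) (Z(J, D) = ((J + 29/3)/J)/8 = ((29/3 + J)/J)/8 = (29/3 + J)/(8*J))
r(v) = -v + (29 + 3*v)/(24*v) (r(v) = (29 + 3*v)/(24*v) - v = -v + (29 + 3*v)/(24*v))
(19219 - 18604) - r(S(13, 14)) = (19219 - 18604) - (⅛ - 1*4 + (29/24)/4) = 615 - (⅛ - 4 + (29/24)*(¼)) = 615 - (⅛ - 4 + 29/96) = 615 - 1*(-343/96) = 615 + 343/96 = 59383/96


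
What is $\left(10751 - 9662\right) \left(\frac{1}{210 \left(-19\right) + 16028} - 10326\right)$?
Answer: $- \frac{135367477443}{12038} \approx -1.1245 \cdot 10^{7}$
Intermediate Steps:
$\left(10751 - 9662\right) \left(\frac{1}{210 \left(-19\right) + 16028} - 10326\right) = 1089 \left(\frac{1}{-3990 + 16028} - 10326\right) = 1089 \left(\frac{1}{12038} - 10326\right) = 1089 \left(- \frac{124304387}{12038}\right) = - \frac{135367477443}{12038}$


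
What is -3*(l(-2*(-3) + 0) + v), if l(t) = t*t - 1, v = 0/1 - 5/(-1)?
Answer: -120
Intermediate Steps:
v = 5 (v = 0*1 - 5*(-1) = 0 + 5 = 5)
l(t) = -1 + t² (l(t) = t² - 1 = -1 + t²)
-3*(l(-2*(-3) + 0) + v) = -3*((-1 + (-2*(-3) + 0)²) + 5) = -3*((-1 + (6 + 0)²) + 5) = -3*((-1 + 6²) + 5) = -3*((-1 + 36) + 5) = -3*(35 + 5) = -3*40 = -120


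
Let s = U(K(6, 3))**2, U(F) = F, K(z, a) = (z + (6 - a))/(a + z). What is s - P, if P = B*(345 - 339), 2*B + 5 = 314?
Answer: -926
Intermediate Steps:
B = 309/2 (B = -5/2 + (1/2)*314 = -5/2 + 157 = 309/2 ≈ 154.50)
K(z, a) = (6 + z - a)/(a + z)
P = 927 (P = 309*(345 - 339)/2 = (309/2)*6 = 927)
s = 1 (s = ((6 + 6 - 1*3)/(3 + 6))**2 = ((6 + 6 - 3)/9)**2 = ((1/9)*9)**2 = 1**2 = 1)
s - P = 1 - 1*927 = 1 - 927 = -926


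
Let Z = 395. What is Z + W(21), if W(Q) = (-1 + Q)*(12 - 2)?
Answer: 595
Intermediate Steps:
W(Q) = -10 + 10*Q (W(Q) = (-1 + Q)*10 = -10 + 10*Q)
Z + W(21) = 395 + (-10 + 10*21) = 395 + (-10 + 210) = 395 + 200 = 595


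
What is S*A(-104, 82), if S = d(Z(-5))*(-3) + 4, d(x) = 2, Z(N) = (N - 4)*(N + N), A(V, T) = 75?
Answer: -150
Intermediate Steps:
Z(N) = 2*N*(-4 + N) (Z(N) = (-4 + N)*(2*N) = 2*N*(-4 + N))
S = -2 (S = 2*(-3) + 4 = -6 + 4 = -2)
S*A(-104, 82) = -2*75 = -150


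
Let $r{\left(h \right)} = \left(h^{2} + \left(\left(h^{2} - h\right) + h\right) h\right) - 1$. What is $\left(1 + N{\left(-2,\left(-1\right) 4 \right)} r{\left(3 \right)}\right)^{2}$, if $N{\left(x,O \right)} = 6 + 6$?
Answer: $177241$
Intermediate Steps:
$N{\left(x,O \right)} = 12$
$r{\left(h \right)} = -1 + h^{2} + h^{3}$ ($r{\left(h \right)} = \left(h^{2} + h^{2} h\right) - 1 = \left(h^{2} + h^{3}\right) - 1 = -1 + h^{2} + h^{3}$)
$\left(1 + N{\left(-2,\left(-1\right) 4 \right)} r{\left(3 \right)}\right)^{2} = \left(1 + 12 \left(-1 + 3^{2} + 3^{3}\right)\right)^{2} = \left(1 + 12 \left(-1 + 9 + 27\right)\right)^{2} = \left(1 + 12 \cdot 35\right)^{2} = \left(1 + 420\right)^{2} = 421^{2} = 177241$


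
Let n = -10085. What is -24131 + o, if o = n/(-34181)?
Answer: -824811626/34181 ≈ -24131.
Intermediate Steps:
o = 10085/34181 (o = -10085/(-34181) = -10085*(-1/34181) = 10085/34181 ≈ 0.29505)
-24131 + o = -24131 + 10085/34181 = -824811626/34181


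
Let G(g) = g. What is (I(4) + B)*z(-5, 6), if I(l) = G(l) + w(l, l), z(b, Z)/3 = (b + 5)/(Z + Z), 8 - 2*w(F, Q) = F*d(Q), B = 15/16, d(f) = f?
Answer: 0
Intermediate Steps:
B = 15/16 (B = 15*(1/16) = 15/16 ≈ 0.93750)
w(F, Q) = 4 - F*Q/2
z(b, Z) = 3*(5 + b)/(2*Z) (z(b, Z) = 3*((b + 5)/(Z + Z)) = 3*((5 + b)/((2*Z))) = 3*((5 + b)*(1/(2*Z))) = 3*((5 + b)/(2*Z)) = 3*(5 + b)/(2*Z))
I(l) = 4 + l - l²/2 (I(l) = l + (4 - l*l/2) = l + (4 - l²/2) = 4 + l - l²/2)
(I(4) + B)*z(-5, 6) = ((4 + 4 - ½*4²) + 15/16)*((3/2)*(5 - 5)/6) = ((4 + 4 - ½*16) + 15/16)*((3/2)*(⅙)*0) = ((4 + 4 - 8) + 15/16)*0 = (0 + 15/16)*0 = (15/16)*0 = 0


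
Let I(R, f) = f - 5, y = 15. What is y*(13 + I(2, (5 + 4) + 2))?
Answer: 285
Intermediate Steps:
I(R, f) = -5 + f
y*(13 + I(2, (5 + 4) + 2)) = 15*(13 + (-5 + ((5 + 4) + 2))) = 15*(13 + (-5 + (9 + 2))) = 15*(13 + (-5 + 11)) = 15*(13 + 6) = 15*19 = 285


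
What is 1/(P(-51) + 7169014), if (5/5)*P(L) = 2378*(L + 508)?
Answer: 1/8255760 ≈ 1.2113e-7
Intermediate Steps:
P(L) = 1208024 + 2378*L (P(L) = 2378*(L + 508) = 2378*(508 + L) = 1208024 + 2378*L)
1/(P(-51) + 7169014) = 1/((1208024 + 2378*(-51)) + 7169014) = 1/((1208024 - 121278) + 7169014) = 1/(1086746 + 7169014) = 1/8255760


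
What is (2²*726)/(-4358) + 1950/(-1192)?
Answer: -2989917/1298684 ≈ -2.3023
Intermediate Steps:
(2²*726)/(-4358) + 1950/(-1192) = (4*726)*(-1/4358) + 1950*(-1/1192) = 2904*(-1/4358) - 975/596 = -1452/2179 - 975/596 = -2989917/1298684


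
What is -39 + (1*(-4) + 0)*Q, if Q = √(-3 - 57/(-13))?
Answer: -39 - 12*√26/13 ≈ -43.707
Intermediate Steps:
Q = 3*√26/13 (Q = √(-3 - 57*(-1/13)) = √(-3 + 57/13) = √(18/13) = 3*√26/13 ≈ 1.1767)
-39 + (1*(-4) + 0)*Q = -39 + (1*(-4) + 0)*(3*√26/13) = -39 + (-4 + 0)*(3*√26/13) = -39 - 12*√26/13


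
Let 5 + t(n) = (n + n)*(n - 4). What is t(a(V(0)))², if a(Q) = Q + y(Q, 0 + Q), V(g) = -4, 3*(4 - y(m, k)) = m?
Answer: 11881/81 ≈ 146.68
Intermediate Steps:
y(m, k) = 4 - m/3
a(Q) = 4 + 2*Q/3 (a(Q) = Q + (4 - Q/3) = 4 + 2*Q/3)
t(n) = -5 + 2*n*(-4 + n) (t(n) = -5 + (n + n)*(n - 4) = -5 + (2*n)*(-4 + n) = -5 + 2*n*(-4 + n))
t(a(V(0)))² = (-5 - 8*(4 + (⅔)*(-4)) + 2*(4 + (⅔)*(-4))²)² = (-5 - 8*(4 - 8/3) + 2*(4 - 8/3)²)² = (-5 - 8*4/3 + 2*(4/3)²)² = (-5 - 32/3 + 2*(16/9))² = (-5 - 32/3 + 32/9)² = (-109/9)² = 11881/81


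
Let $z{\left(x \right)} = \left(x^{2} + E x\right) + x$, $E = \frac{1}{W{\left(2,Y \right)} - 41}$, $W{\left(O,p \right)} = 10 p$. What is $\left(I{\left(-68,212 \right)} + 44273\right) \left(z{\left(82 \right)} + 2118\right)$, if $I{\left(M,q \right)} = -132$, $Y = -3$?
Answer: $\frac{27964294602}{71} \approx 3.9386 \cdot 10^{8}$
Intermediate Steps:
$E = - \frac{1}{71}$ ($E = \frac{1}{10 \left(-3\right) - 41} = \frac{1}{-30 - 41} = \frac{1}{-71} = - \frac{1}{71} \approx -0.014085$)
$z{\left(x \right)} = x^{2} + \frac{70 x}{71}$ ($z{\left(x \right)} = \left(x^{2} - \frac{x}{71}\right) + x = x^{2} + \frac{70 x}{71}$)
$\left(I{\left(-68,212 \right)} + 44273\right) \left(z{\left(82 \right)} + 2118\right) = \left(-132 + 44273\right) \left(\frac{1}{71} \cdot 82 \left(70 + 71 \cdot 82\right) + 2118\right) = 44141 \left(\frac{1}{71} \cdot 82 \left(70 + 5822\right) + 2118\right) = 44141 \left(\frac{1}{71} \cdot 82 \cdot 5892 + 2118\right) = 44141 \left(\frac{483144}{71} + 2118\right) = 44141 \cdot \frac{633522}{71} = \frac{27964294602}{71}$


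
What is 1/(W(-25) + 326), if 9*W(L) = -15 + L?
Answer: 9/2894 ≈ 0.0031099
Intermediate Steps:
W(L) = -5/3 + L/9 (W(L) = (-15 + L)/9 = -5/3 + L/9)
1/(W(-25) + 326) = 1/((-5/3 + (⅑)*(-25)) + 326) = 1/((-5/3 - 25/9) + 326) = 1/(-40/9 + 326) = 1/(2894/9) = 9/2894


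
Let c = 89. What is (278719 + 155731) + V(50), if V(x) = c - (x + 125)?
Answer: 434364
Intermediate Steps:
V(x) = -36 - x (V(x) = 89 - (x + 125) = 89 - (125 + x) = 89 + (-125 - x) = -36 - x)
(278719 + 155731) + V(50) = (278719 + 155731) + (-36 - 1*50) = 434450 + (-36 - 50) = 434450 - 86 = 434364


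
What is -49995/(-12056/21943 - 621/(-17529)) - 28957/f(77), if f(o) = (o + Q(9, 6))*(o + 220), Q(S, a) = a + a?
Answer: 169433790485985716/1741961318031 ≈ 97266.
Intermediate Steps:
Q(S, a) = 2*a
f(o) = (12 + o)*(220 + o) (f(o) = (o + 2*6)*(o + 220) = (o + 12)*(220 + o) = (12 + o)*(220 + o))
-49995/(-12056/21943 - 621/(-17529)) - 28957/f(77) = -49995/(-12056/21943 - 621/(-17529)) - 28957/(2640 + 77² + 232*77) = -49995/(-12056*1/21943 - 621*(-1/17529)) - 28957/(2640 + 5929 + 17864) = -49995/(-12056/21943 + 207/5843) - 28957/26433 = -49995/(-65901007/128212949) - 28957*1/26433 = -49995*(-128212949/65901007) - 28957/26433 = 6410006385255/65901007 - 28957/26433 = 169433790485985716/1741961318031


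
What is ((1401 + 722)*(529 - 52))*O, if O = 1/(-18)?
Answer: -112519/2 ≈ -56260.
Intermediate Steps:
O = -1/18 ≈ -0.055556
((1401 + 722)*(529 - 52))*O = ((1401 + 722)*(529 - 52))*(-1/18) = (2123*477)*(-1/18) = 1012671*(-1/18) = -112519/2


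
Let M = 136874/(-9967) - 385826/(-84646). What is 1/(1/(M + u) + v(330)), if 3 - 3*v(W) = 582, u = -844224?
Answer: -356125700626815/68732260642808636 ≈ -0.0051813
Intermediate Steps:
v(W) = -193 (v(W) = 1 - ⅓*582 = 1 - 194 = -193)
M = -3870154431/421833341 (M = 136874*(-1/9967) - 385826*(-1/84646) = -136874/9967 + 192913/42323 = -3870154431/421833341 ≈ -9.1746)
1/(1/(M + u) + v(330)) = 1/(1/(-3870154431/421833341 - 844224) - 193) = 1/(1/(-356125700626815/421833341) - 193) = 1/(-421833341/356125700626815 - 193) = 1/(-68732260642808636/356125700626815) = -356125700626815/68732260642808636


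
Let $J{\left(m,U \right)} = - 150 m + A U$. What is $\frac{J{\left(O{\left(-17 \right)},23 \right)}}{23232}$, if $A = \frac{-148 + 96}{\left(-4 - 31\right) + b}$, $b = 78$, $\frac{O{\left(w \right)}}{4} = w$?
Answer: $\frac{9941}{22704} \approx 0.43785$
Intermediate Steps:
$O{\left(w \right)} = 4 w$
$A = - \frac{52}{43}$ ($A = \frac{-148 + 96}{\left(-4 - 31\right) + 78} = - \frac{52}{\left(-4 - 31\right) + 78} = - \frac{52}{-35 + 78} = - \frac{52}{43} \approx -1.2093$)
$J{\left(m,U \right)} = - 150 m - \frac{52 U}{43}$
$\frac{J{\left(O{\left(-17 \right)},23 \right)}}{23232} = \frac{- 150 \cdot 4 \left(-17\right) - \frac{1196}{43}}{23232} = \left(\left(-150\right) \left(-68\right) - \frac{1196}{43}\right) \frac{1}{23232} = \left(10200 - \frac{1196}{43}\right) \frac{1}{23232} = \frac{437404}{43} \cdot \frac{1}{23232} = \frac{9941}{22704}$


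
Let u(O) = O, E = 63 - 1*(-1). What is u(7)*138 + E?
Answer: 1030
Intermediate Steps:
E = 64 (E = 63 + 1 = 64)
u(7)*138 + E = 7*138 + 64 = 966 + 64 = 1030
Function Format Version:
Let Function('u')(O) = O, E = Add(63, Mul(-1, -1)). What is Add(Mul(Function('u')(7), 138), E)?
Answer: 1030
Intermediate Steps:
E = 64 (E = Add(63, 1) = 64)
Add(Mul(Function('u')(7), 138), E) = Add(Mul(7, 138), 64) = Add(966, 64) = 1030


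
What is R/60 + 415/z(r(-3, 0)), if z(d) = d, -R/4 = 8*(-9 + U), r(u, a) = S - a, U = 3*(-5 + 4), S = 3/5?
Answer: 10471/15 ≈ 698.07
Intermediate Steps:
S = 3/5 (S = 3*(1/5) = 3/5 ≈ 0.60000)
U = -3 (U = 3*(-1) = -3)
r(u, a) = 3/5 - a
R = 384 (R = -32*(-9 - 3) = -32*(-12) = -4*(-96) = 384)
R/60 + 415/z(r(-3, 0)) = 384/60 + 415/(3/5 - 1*0) = 384*(1/60) + 415/(3/5 + 0) = 32/5 + 415/(3/5) = 32/5 + 415*(5/3) = 32/5 + 2075/3 = 10471/15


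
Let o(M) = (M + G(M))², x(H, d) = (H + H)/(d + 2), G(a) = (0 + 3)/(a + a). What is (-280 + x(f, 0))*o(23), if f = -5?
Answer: -320830485/2116 ≈ -1.5162e+5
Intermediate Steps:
G(a) = 3/(2*a) (G(a) = 3/((2*a)) = 3*(1/(2*a)) = 3/(2*a))
x(H, d) = 2*H/(2 + d) (x(H, d) = (2*H)/(2 + d) = 2*H/(2 + d))
o(M) = (M + 3/(2*M))²
(-280 + x(f, 0))*o(23) = (-280 + 2*(-5)/(2 + 0))*(23 + (3/2)/23)² = (-280 + 2*(-5)/2)*(23 + (3/2)*(1/23))² = (-280 + 2*(-5)*(½))*(23 + 3/46)² = (-280 - 5)*(1061/46)² = -285*1125721/2116 = -320830485/2116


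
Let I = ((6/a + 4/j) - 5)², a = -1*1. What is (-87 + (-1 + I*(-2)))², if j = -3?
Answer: 12460900/81 ≈ 1.5384e+5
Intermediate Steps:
a = -1
I = 1369/9 (I = ((6/(-1) + 4/(-3)) - 5)² = ((6*(-1) + 4*(-⅓)) - 5)² = ((-6 - 4/3) - 5)² = (-22/3 - 5)² = (-37/3)² = 1369/9 ≈ 152.11)
(-87 + (-1 + I*(-2)))² = (-87 + (-1 + (1369/9)*(-2)))² = (-87 + (-1 - 2738/9))² = (-87 - 2747/9)² = (-3530/9)² = 12460900/81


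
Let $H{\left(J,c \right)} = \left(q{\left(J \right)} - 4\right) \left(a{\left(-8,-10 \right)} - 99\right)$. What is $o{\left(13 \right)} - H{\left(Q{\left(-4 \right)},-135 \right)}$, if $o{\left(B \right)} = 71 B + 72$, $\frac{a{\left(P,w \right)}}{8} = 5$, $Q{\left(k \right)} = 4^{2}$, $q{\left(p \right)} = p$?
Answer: $1703$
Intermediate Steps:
$Q{\left(k \right)} = 16$
$a{\left(P,w \right)} = 40$ ($a{\left(P,w \right)} = 8 \cdot 5 = 40$)
$H{\left(J,c \right)} = 236 - 59 J$ ($H{\left(J,c \right)} = \left(J - 4\right) \left(40 - 99\right) = \left(-4 + J\right) \left(-59\right) = 236 - 59 J$)
$o{\left(B \right)} = 72 + 71 B$
$o{\left(13 \right)} - H{\left(Q{\left(-4 \right)},-135 \right)} = \left(72 + 71 \cdot 13\right) - \left(236 - 944\right) = \left(72 + 923\right) - \left(236 - 944\right) = 995 - -708 = 995 + 708 = 1703$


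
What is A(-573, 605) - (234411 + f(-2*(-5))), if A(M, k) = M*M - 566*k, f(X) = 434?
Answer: -248946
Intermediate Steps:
A(M, k) = M**2 - 566*k
A(-573, 605) - (234411 + f(-2*(-5))) = ((-573)**2 - 566*605) - (234411 + 434) = (328329 - 342430) - 1*234845 = -14101 - 234845 = -248946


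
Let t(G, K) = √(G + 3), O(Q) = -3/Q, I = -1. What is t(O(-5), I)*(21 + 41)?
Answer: 186*√10/5 ≈ 117.64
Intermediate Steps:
t(G, K) = √(3 + G)
t(O(-5), I)*(21 + 41) = √(3 - 3/(-5))*(21 + 41) = √(3 - 3*(-⅕))*62 = √(3 + ⅗)*62 = √(18/5)*62 = (3*√10/5)*62 = 186*√10/5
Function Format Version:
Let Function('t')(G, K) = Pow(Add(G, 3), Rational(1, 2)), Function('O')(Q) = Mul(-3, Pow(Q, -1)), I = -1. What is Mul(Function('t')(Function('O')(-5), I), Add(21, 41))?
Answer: Mul(Rational(186, 5), Pow(10, Rational(1, 2))) ≈ 117.64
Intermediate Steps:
Function('t')(G, K) = Pow(Add(3, G), Rational(1, 2))
Mul(Function('t')(Function('O')(-5), I), Add(21, 41)) = Mul(Pow(Add(3, Mul(-3, Pow(-5, -1))), Rational(1, 2)), Add(21, 41)) = Mul(Pow(Add(3, Mul(-3, Rational(-1, 5))), Rational(1, 2)), 62) = Mul(Pow(Add(3, Rational(3, 5)), Rational(1, 2)), 62) = Mul(Pow(Rational(18, 5), Rational(1, 2)), 62) = Mul(Mul(Rational(3, 5), Pow(10, Rational(1, 2))), 62) = Mul(Rational(186, 5), Pow(10, Rational(1, 2)))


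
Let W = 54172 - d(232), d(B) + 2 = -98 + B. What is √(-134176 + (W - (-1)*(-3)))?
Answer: I*√80139 ≈ 283.09*I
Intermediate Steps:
d(B) = -100 + B (d(B) = -2 + (-98 + B) = -100 + B)
W = 54040 (W = 54172 - (-100 + 232) = 54172 - 1*132 = 54172 - 132 = 54040)
√(-134176 + (W - (-1)*(-3))) = √(-134176 + (54040 - (-1)*(-3))) = √(-134176 + (54040 - 1*3)) = √(-134176 + (54040 - 3)) = √(-134176 + 54037) = √(-80139) = I*√80139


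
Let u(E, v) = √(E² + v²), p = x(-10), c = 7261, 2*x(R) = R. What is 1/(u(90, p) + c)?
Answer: 7261/52713996 - 25*√13/52713996 ≈ 0.00013603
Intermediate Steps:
x(R) = R/2
p = -5 (p = (½)*(-10) = -5)
1/(u(90, p) + c) = 1/(√(90² + (-5)²) + 7261) = 1/(√(8100 + 25) + 7261) = 1/(√8125 + 7261) = 1/(25*√13 + 7261) = 1/(7261 + 25*√13)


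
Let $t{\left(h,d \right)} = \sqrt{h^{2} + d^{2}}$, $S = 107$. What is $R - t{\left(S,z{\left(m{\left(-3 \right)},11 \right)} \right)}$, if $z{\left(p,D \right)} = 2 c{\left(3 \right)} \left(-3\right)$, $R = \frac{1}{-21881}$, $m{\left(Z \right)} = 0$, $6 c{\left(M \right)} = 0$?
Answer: $- \frac{2341268}{21881} \approx -107.0$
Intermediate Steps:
$c{\left(M \right)} = 0$ ($c{\left(M \right)} = \frac{1}{6} \cdot 0 = 0$)
$R = - \frac{1}{21881} \approx -4.5702 \cdot 10^{-5}$
$z{\left(p,D \right)} = 0$ ($z{\left(p,D \right)} = 2 \cdot 0 \left(-3\right) = 0 \left(-3\right) = 0$)
$t{\left(h,d \right)} = \sqrt{d^{2} + h^{2}}$
$R - t{\left(S,z{\left(m{\left(-3 \right)},11 \right)} \right)} = - \frac{1}{21881} - \sqrt{0^{2} + 107^{2}} = - \frac{1}{21881} - \sqrt{0 + 11449} = - \frac{1}{21881} - \sqrt{11449} = - \frac{1}{21881} - 107 = - \frac{2341268}{21881}$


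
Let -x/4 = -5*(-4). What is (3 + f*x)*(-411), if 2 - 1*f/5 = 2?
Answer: -1233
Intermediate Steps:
x = -80 (x = -(-20)*(-4) = -4*20 = -80)
f = 0 (f = 10 - 5*2 = 10 - 10 = 0)
(3 + f*x)*(-411) = (3 + 0*(-80))*(-411) = (3 + 0)*(-411) = 3*(-411) = -1233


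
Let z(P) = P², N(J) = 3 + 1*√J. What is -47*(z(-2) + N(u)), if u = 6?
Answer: -329 - 47*√6 ≈ -444.13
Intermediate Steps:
N(J) = 3 + √J
-47*(z(-2) + N(u)) = -47*((-2)² + (3 + √6)) = -47*(4 + (3 + √6)) = -47*(7 + √6) = -329 - 47*√6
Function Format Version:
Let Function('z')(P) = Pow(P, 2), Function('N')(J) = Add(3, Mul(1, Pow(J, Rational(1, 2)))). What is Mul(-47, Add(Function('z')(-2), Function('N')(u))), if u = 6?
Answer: Add(-329, Mul(-47, Pow(6, Rational(1, 2)))) ≈ -444.13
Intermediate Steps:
Function('N')(J) = Add(3, Pow(J, Rational(1, 2)))
Mul(-47, Add(Function('z')(-2), Function('N')(u))) = Mul(-47, Add(Pow(-2, 2), Add(3, Pow(6, Rational(1, 2))))) = Mul(-47, Add(4, Add(3, Pow(6, Rational(1, 2))))) = Mul(-47, Add(7, Pow(6, Rational(1, 2)))) = Add(-329, Mul(-47, Pow(6, Rational(1, 2))))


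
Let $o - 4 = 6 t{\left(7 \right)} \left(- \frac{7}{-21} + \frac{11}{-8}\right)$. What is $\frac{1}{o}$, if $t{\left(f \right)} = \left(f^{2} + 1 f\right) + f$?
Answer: $- \frac{4}{1559} \approx -0.0025657$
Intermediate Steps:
$t{\left(f \right)} = f^{2} + 2 f$ ($t{\left(f \right)} = \left(f^{2} + f\right) + f = \left(f + f^{2}\right) + f = f^{2} + 2 f$)
$o = - \frac{1559}{4}$ ($o = 4 + 6 \cdot 7 \left(2 + 7\right) \left(- \frac{7}{-21} + \frac{11}{-8}\right) = 4 + 6 \cdot 7 \cdot 9 \left(\left(-7\right) \left(- \frac{1}{21}\right) + 11 \left(- \frac{1}{8}\right)\right) = 4 + 6 \cdot 63 \left(\frac{1}{3} - \frac{11}{8}\right) = 4 + 378 \left(- \frac{25}{24}\right) = 4 - \frac{1575}{4} = - \frac{1559}{4} \approx -389.75$)
$\frac{1}{o} = \frac{1}{- \frac{1559}{4}} = - \frac{4}{1559}$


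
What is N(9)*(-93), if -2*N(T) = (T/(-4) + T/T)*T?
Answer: -4185/8 ≈ -523.13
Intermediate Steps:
N(T) = -T*(1 - T/4)/2 (N(T) = -(T/(-4) + T/T)*T/2 = -(T*(-¼) + 1)*T/2 = -(-T/4 + 1)*T/2 = -(1 - T/4)*T/2 = -T*(1 - T/4)/2)
N(9)*(-93) = ((⅛)*9*(-4 + 9))*(-93) = ((⅛)*9*5)*(-93) = (45/8)*(-93) = -4185/8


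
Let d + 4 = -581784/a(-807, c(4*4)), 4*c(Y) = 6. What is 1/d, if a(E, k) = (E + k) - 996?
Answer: 1201/383052 ≈ 0.0031353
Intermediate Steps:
c(Y) = 3/2 (c(Y) = (1/4)*6 = 3/2)
a(E, k) = -996 + E + k
d = 383052/1201 (d = -4 - 581784/(-996 - 807 + 3/2) = -4 - 581784/(-3603/2) = -4 - 581784*(-2/3603) = -4 + 387856/1201 = 383052/1201 ≈ 318.94)
1/d = 1/(383052/1201) = 1201/383052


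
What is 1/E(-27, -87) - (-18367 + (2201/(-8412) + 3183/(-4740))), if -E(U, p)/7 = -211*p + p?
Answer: 65044711436774/3541210155 ≈ 18368.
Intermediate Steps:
E(U, p) = 1470*p (E(U, p) = -7*(-211*p + p) = -(-1470)*p = 1470*p)
1/E(-27, -87) - (-18367 + (2201/(-8412) + 3183/(-4740))) = 1/(1470*(-87)) - (-18367 + (2201/(-8412) + 3183/(-4740))) = 1/(-127890) - (-18367 + (2201*(-1/8412) + 3183*(-1/4740))) = -1/127890 - (-18367 + (-2201/8412 - 1061/1580)) = -1/127890 - (-18367 - 1550339/1661370) = -1/127890 - 1*(-30515933129/1661370) = -1/127890 + 30515933129/1661370 = 65044711436774/3541210155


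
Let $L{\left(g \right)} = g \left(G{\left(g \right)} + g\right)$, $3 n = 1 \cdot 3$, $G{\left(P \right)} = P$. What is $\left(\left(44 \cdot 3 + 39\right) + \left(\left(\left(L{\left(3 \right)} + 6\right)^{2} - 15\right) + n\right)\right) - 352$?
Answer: $381$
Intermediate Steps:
$n = 1$ ($n = \frac{1 \cdot 3}{3} = \frac{1}{3} \cdot 3 = 1$)
$L{\left(g \right)} = 2 g^{2}$ ($L{\left(g \right)} = g \left(g + g\right) = g 2 g = 2 g^{2}$)
$\left(\left(44 \cdot 3 + 39\right) + \left(\left(\left(L{\left(3 \right)} + 6\right)^{2} - 15\right) + n\right)\right) - 352 = \left(\left(44 \cdot 3 + 39\right) - \left(14 - \left(2 \cdot 3^{2} + 6\right)^{2}\right)\right) - 352 = \left(\left(132 + 39\right) - \left(14 - \left(2 \cdot 9 + 6\right)^{2}\right)\right) - 352 = \left(171 - \left(14 - \left(18 + 6\right)^{2}\right)\right) - 352 = \left(171 + \left(\left(24^{2} - 15\right) + 1\right)\right) - 352 = \left(171 + \left(\left(576 - 15\right) + 1\right)\right) - 352 = \left(171 + \left(561 + 1\right)\right) - 352 = \left(171 + 562\right) - 352 = 733 - 352 = 381$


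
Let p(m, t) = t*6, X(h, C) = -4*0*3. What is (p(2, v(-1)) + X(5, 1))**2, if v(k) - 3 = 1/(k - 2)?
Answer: 256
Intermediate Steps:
X(h, C) = 0 (X(h, C) = 0*3 = 0)
v(k) = 3 + 1/(-2 + k) (v(k) = 3 + 1/(k - 2) = 3 + 1/(-2 + k))
p(m, t) = 6*t
(p(2, v(-1)) + X(5, 1))**2 = (6*((-5 + 3*(-1))/(-2 - 1)) + 0)**2 = (6*((-5 - 3)/(-3)) + 0)**2 = (6*(-1/3*(-8)) + 0)**2 = (6*(8/3) + 0)**2 = (16 + 0)**2 = 16**2 = 256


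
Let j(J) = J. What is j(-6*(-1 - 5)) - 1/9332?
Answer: 335951/9332 ≈ 36.000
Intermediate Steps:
j(-6*(-1 - 5)) - 1/9332 = -6*(-1 - 5) - 1/9332 = -6*(-6) - 1*1/9332 = 36 - 1/9332 = 335951/9332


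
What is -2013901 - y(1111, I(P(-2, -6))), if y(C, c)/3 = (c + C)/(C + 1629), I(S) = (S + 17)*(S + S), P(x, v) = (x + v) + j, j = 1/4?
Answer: -44144733143/21920 ≈ -2.0139e+6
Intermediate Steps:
j = 1/4 ≈ 0.25000
P(x, v) = 1/4 + v + x (P(x, v) = (x + v) + 1/4 = (v + x) + 1/4 = 1/4 + v + x)
I(S) = 2*S*(17 + S) (I(S) = (17 + S)*(2*S) = 2*S*(17 + S))
y(C, c) = 3*(C + c)/(1629 + C) (y(C, c) = 3*((c + C)/(C + 1629)) = 3*((C + c)/(1629 + C)) = 3*(C + c)/(1629 + C))
-2013901 - y(1111, I(P(-2, -6))) = -2013901 - 3*(1111 + 2*(1/4 - 6 - 2)*(17 + (1/4 - 6 - 2)))/(1629 + 1111) = -2013901 - 3*(1111 + 2*(-31/4)*(17 - 31/4))/2740 = -2013901 - 3*(1111 + 2*(-31/4)*(37/4))/2740 = -2013901 - 3*(1111 - 1147/8)/2740 = -2013901 - 3*7741/(2740*8) = -2013901 - 1*23223/21920 = -2013901 - 23223/21920 = -44144733143/21920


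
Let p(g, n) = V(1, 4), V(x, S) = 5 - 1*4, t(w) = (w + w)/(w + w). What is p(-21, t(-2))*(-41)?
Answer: -41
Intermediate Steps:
t(w) = 1 (t(w) = (2*w)/((2*w)) = (2*w)*(1/(2*w)) = 1)
V(x, S) = 1 (V(x, S) = 5 - 4 = 1)
p(g, n) = 1
p(-21, t(-2))*(-41) = 1*(-41) = -41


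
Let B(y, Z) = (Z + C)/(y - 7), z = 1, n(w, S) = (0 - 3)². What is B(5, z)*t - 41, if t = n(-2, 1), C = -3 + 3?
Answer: -91/2 ≈ -45.500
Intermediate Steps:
n(w, S) = 9 (n(w, S) = (-3)² = 9)
C = 0
t = 9
B(y, Z) = Z/(-7 + y) (B(y, Z) = (Z + 0)/(y - 7) = Z/(-7 + y))
B(5, z)*t - 41 = (1/(-7 + 5))*9 - 41 = (1/(-2))*9 - 41 = (1*(-½))*9 - 41 = -½*9 - 41 = -9/2 - 41 = -91/2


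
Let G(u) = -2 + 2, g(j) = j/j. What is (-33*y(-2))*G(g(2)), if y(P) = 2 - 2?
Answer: 0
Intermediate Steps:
y(P) = 0
g(j) = 1
G(u) = 0
(-33*y(-2))*G(g(2)) = -33*0*0 = 0*0 = 0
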